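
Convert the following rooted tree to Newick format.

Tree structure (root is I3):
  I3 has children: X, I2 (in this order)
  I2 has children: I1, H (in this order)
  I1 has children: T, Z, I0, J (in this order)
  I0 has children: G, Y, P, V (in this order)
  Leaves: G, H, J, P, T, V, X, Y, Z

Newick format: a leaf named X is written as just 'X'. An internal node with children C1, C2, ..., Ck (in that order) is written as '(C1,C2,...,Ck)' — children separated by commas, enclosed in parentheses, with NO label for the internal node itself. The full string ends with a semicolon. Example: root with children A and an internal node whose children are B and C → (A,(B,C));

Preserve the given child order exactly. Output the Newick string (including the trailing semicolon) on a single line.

Answer: (X,((T,Z,(G,Y,P,V),J),H));

Derivation:
internal I3 with children ['X', 'I2']
  leaf 'X' → 'X'
  internal I2 with children ['I1', 'H']
    internal I1 with children ['T', 'Z', 'I0', 'J']
      leaf 'T' → 'T'
      leaf 'Z' → 'Z'
      internal I0 with children ['G', 'Y', 'P', 'V']
        leaf 'G' → 'G'
        leaf 'Y' → 'Y'
        leaf 'P' → 'P'
        leaf 'V' → 'V'
      → '(G,Y,P,V)'
      leaf 'J' → 'J'
    → '(T,Z,(G,Y,P,V),J)'
    leaf 'H' → 'H'
  → '((T,Z,(G,Y,P,V),J),H)'
→ '(X,((T,Z,(G,Y,P,V),J),H))'
Final: (X,((T,Z,(G,Y,P,V),J),H));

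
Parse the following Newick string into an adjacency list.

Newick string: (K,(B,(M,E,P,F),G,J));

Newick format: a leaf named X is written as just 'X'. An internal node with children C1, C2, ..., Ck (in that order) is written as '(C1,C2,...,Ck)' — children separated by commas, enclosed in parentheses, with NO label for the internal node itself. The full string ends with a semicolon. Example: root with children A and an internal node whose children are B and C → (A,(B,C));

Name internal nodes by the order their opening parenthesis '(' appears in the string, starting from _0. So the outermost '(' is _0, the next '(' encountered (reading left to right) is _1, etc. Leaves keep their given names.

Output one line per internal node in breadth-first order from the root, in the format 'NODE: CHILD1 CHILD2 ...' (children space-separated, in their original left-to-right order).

Input: (K,(B,(M,E,P,F),G,J));
Scanning left-to-right, naming '(' by encounter order:
  pos 0: '(' -> open internal node _0 (depth 1)
  pos 3: '(' -> open internal node _1 (depth 2)
  pos 6: '(' -> open internal node _2 (depth 3)
  pos 14: ')' -> close internal node _2 (now at depth 2)
  pos 19: ')' -> close internal node _1 (now at depth 1)
  pos 20: ')' -> close internal node _0 (now at depth 0)
Total internal nodes: 3
BFS adjacency from root:
  _0: K _1
  _1: B _2 G J
  _2: M E P F

Answer: _0: K _1
_1: B _2 G J
_2: M E P F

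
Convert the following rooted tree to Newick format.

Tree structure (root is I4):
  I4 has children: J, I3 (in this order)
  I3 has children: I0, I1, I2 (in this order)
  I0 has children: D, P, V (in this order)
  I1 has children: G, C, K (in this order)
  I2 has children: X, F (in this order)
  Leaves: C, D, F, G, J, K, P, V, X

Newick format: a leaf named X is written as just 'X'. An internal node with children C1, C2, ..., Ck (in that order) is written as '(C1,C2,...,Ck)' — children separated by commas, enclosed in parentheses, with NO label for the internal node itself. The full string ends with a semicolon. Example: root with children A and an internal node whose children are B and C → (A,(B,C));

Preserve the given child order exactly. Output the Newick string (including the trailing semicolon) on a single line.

Answer: (J,((D,P,V),(G,C,K),(X,F)));

Derivation:
internal I4 with children ['J', 'I3']
  leaf 'J' → 'J'
  internal I3 with children ['I0', 'I1', 'I2']
    internal I0 with children ['D', 'P', 'V']
      leaf 'D' → 'D'
      leaf 'P' → 'P'
      leaf 'V' → 'V'
    → '(D,P,V)'
    internal I1 with children ['G', 'C', 'K']
      leaf 'G' → 'G'
      leaf 'C' → 'C'
      leaf 'K' → 'K'
    → '(G,C,K)'
    internal I2 with children ['X', 'F']
      leaf 'X' → 'X'
      leaf 'F' → 'F'
    → '(X,F)'
  → '((D,P,V),(G,C,K),(X,F))'
→ '(J,((D,P,V),(G,C,K),(X,F)))'
Final: (J,((D,P,V),(G,C,K),(X,F)));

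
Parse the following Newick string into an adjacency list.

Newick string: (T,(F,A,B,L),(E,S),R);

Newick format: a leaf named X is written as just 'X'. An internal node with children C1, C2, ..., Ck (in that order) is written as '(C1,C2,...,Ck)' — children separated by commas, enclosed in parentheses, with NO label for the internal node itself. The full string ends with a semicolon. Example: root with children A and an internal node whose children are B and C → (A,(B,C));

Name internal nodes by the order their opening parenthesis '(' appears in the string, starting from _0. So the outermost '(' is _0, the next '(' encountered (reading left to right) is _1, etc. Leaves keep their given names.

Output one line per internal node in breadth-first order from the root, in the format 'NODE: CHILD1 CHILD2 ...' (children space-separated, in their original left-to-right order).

Answer: _0: T _1 _2 R
_1: F A B L
_2: E S

Derivation:
Input: (T,(F,A,B,L),(E,S),R);
Scanning left-to-right, naming '(' by encounter order:
  pos 0: '(' -> open internal node _0 (depth 1)
  pos 3: '(' -> open internal node _1 (depth 2)
  pos 11: ')' -> close internal node _1 (now at depth 1)
  pos 13: '(' -> open internal node _2 (depth 2)
  pos 17: ')' -> close internal node _2 (now at depth 1)
  pos 20: ')' -> close internal node _0 (now at depth 0)
Total internal nodes: 3
BFS adjacency from root:
  _0: T _1 _2 R
  _1: F A B L
  _2: E S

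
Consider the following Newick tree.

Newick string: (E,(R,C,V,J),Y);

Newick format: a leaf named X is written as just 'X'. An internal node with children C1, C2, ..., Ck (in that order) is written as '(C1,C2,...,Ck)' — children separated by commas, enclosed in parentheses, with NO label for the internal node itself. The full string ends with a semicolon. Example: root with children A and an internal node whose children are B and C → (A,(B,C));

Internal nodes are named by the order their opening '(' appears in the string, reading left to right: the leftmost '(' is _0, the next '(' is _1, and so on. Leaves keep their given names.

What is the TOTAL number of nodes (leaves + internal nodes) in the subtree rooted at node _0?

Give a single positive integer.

Newick: (E,(R,C,V,J),Y);
Locate _0: it is the '(' at position 0 (the 1st '(' reading left to right).
Query: subtree rooted at _0
_0: subtree_size = 1 + 7
  E: subtree_size = 1 + 0
  _1: subtree_size = 1 + 4
    R: subtree_size = 1 + 0
    C: subtree_size = 1 + 0
    V: subtree_size = 1 + 0
    J: subtree_size = 1 + 0
  Y: subtree_size = 1 + 0
Total subtree size of _0: 8

Answer: 8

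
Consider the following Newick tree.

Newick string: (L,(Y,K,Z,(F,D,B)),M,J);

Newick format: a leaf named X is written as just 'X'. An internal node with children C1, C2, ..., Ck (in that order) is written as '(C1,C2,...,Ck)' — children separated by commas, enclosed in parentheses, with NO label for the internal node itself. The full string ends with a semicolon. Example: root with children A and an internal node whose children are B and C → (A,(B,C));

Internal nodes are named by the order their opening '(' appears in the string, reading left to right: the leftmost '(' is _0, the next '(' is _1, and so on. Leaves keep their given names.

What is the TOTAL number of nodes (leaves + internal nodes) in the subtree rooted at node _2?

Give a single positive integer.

Newick: (L,(Y,K,Z,(F,D,B)),M,J);
Locate _2: it is the '(' at position 10 (the 3rd '(' reading left to right).
Query: subtree rooted at _2
_2: subtree_size = 1 + 3
  F: subtree_size = 1 + 0
  D: subtree_size = 1 + 0
  B: subtree_size = 1 + 0
Total subtree size of _2: 4

Answer: 4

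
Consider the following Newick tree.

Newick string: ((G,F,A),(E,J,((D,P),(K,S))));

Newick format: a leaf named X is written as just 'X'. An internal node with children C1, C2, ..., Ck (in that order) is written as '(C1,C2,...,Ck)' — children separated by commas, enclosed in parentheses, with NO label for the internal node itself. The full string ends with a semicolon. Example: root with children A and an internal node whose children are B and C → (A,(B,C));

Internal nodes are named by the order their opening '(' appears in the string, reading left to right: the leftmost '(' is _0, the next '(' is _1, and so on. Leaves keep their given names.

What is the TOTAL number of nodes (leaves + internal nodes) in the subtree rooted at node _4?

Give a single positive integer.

Answer: 3

Derivation:
Newick: ((G,F,A),(E,J,((D,P),(K,S))));
Locate _4: it is the '(' at position 15 (the 5th '(' reading left to right).
Query: subtree rooted at _4
_4: subtree_size = 1 + 2
  D: subtree_size = 1 + 0
  P: subtree_size = 1 + 0
Total subtree size of _4: 3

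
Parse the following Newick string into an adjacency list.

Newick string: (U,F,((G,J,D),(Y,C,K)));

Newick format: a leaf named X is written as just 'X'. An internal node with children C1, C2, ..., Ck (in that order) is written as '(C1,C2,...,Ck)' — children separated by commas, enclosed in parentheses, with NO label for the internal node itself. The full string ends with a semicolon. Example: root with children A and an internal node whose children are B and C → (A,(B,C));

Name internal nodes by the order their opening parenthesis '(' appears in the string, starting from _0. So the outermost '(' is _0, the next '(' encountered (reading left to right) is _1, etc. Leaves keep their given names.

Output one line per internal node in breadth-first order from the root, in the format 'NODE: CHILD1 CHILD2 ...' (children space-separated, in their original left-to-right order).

Input: (U,F,((G,J,D),(Y,C,K)));
Scanning left-to-right, naming '(' by encounter order:
  pos 0: '(' -> open internal node _0 (depth 1)
  pos 5: '(' -> open internal node _1 (depth 2)
  pos 6: '(' -> open internal node _2 (depth 3)
  pos 12: ')' -> close internal node _2 (now at depth 2)
  pos 14: '(' -> open internal node _3 (depth 3)
  pos 20: ')' -> close internal node _3 (now at depth 2)
  pos 21: ')' -> close internal node _1 (now at depth 1)
  pos 22: ')' -> close internal node _0 (now at depth 0)
Total internal nodes: 4
BFS adjacency from root:
  _0: U F _1
  _1: _2 _3
  _2: G J D
  _3: Y C K

Answer: _0: U F _1
_1: _2 _3
_2: G J D
_3: Y C K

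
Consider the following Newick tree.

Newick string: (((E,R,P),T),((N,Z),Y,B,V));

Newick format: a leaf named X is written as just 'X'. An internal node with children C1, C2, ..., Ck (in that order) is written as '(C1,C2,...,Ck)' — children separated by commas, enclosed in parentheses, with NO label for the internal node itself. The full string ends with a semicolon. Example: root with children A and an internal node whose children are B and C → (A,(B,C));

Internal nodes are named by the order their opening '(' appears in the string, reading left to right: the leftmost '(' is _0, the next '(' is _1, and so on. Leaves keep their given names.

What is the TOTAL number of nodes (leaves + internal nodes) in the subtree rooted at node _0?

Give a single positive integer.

Answer: 14

Derivation:
Newick: (((E,R,P),T),((N,Z),Y,B,V));
Locate _0: it is the '(' at position 0 (the 1st '(' reading left to right).
Query: subtree rooted at _0
_0: subtree_size = 1 + 13
  _1: subtree_size = 1 + 5
    _2: subtree_size = 1 + 3
      E: subtree_size = 1 + 0
      R: subtree_size = 1 + 0
      P: subtree_size = 1 + 0
    T: subtree_size = 1 + 0
  _3: subtree_size = 1 + 6
    _4: subtree_size = 1 + 2
      N: subtree_size = 1 + 0
      Z: subtree_size = 1 + 0
    Y: subtree_size = 1 + 0
    B: subtree_size = 1 + 0
    V: subtree_size = 1 + 0
Total subtree size of _0: 14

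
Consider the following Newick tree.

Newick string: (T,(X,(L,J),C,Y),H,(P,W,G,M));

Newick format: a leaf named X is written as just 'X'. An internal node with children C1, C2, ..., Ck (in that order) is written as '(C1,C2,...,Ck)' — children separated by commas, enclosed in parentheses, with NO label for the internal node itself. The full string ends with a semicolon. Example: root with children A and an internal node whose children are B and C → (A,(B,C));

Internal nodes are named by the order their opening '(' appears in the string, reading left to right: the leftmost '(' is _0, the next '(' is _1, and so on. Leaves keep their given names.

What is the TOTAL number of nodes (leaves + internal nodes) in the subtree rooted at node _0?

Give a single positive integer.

Newick: (T,(X,(L,J),C,Y),H,(P,W,G,M));
Locate _0: it is the '(' at position 0 (the 1st '(' reading left to right).
Query: subtree rooted at _0
_0: subtree_size = 1 + 14
  T: subtree_size = 1 + 0
  _1: subtree_size = 1 + 6
    X: subtree_size = 1 + 0
    _2: subtree_size = 1 + 2
      L: subtree_size = 1 + 0
      J: subtree_size = 1 + 0
    C: subtree_size = 1 + 0
    Y: subtree_size = 1 + 0
  H: subtree_size = 1 + 0
  _3: subtree_size = 1 + 4
    P: subtree_size = 1 + 0
    W: subtree_size = 1 + 0
    G: subtree_size = 1 + 0
    M: subtree_size = 1 + 0
Total subtree size of _0: 15

Answer: 15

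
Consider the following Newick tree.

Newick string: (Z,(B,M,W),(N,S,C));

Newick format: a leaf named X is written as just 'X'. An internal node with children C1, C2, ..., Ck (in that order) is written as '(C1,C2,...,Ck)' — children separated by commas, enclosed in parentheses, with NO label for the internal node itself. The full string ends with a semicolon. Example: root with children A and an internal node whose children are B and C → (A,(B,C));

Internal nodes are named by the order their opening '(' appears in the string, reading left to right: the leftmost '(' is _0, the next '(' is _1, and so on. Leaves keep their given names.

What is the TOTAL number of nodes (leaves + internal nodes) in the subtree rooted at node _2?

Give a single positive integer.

Newick: (Z,(B,M,W),(N,S,C));
Locate _2: it is the '(' at position 11 (the 3rd '(' reading left to right).
Query: subtree rooted at _2
_2: subtree_size = 1 + 3
  N: subtree_size = 1 + 0
  S: subtree_size = 1 + 0
  C: subtree_size = 1 + 0
Total subtree size of _2: 4

Answer: 4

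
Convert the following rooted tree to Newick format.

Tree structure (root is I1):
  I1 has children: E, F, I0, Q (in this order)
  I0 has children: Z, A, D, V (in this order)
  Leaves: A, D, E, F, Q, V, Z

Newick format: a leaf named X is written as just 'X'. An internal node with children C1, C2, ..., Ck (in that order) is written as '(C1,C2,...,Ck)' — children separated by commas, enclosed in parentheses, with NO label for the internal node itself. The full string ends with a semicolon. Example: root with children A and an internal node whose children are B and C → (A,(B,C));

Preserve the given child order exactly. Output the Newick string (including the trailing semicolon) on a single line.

internal I1 with children ['E', 'F', 'I0', 'Q']
  leaf 'E' → 'E'
  leaf 'F' → 'F'
  internal I0 with children ['Z', 'A', 'D', 'V']
    leaf 'Z' → 'Z'
    leaf 'A' → 'A'
    leaf 'D' → 'D'
    leaf 'V' → 'V'
  → '(Z,A,D,V)'
  leaf 'Q' → 'Q'
→ '(E,F,(Z,A,D,V),Q)'
Final: (E,F,(Z,A,D,V),Q);

Answer: (E,F,(Z,A,D,V),Q);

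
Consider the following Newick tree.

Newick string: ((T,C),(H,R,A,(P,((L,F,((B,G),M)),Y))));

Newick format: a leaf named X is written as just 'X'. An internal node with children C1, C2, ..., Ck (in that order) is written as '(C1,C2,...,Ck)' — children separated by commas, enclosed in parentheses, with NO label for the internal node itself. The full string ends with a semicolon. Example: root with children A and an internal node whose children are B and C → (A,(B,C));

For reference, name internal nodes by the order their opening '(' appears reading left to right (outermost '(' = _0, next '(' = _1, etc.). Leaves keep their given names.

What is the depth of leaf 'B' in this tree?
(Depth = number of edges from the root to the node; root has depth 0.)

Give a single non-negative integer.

Answer: 7

Derivation:
Newick: ((T,C),(H,R,A,(P,((L,F,((B,G),M)),Y))));
Naming internals by '(' encounter order: outermost '(' = _0, next = _1, ...
Query node: B
Path from root: _0 -> _2 -> _3 -> _4 -> _5 -> _6 -> _7 -> B
Depth of B: 7 (number of edges from root)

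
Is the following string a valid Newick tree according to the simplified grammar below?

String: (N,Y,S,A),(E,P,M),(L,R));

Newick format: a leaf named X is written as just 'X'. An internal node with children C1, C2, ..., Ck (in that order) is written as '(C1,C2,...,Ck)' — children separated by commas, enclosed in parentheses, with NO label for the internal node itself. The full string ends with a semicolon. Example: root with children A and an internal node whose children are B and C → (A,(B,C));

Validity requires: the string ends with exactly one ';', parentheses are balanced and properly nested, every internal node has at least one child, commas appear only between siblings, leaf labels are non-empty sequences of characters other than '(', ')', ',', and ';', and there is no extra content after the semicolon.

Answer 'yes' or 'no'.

Input: (N,Y,S,A),(E,P,M),(L,R));
Paren balance: 3 '(' vs 4 ')' MISMATCH
Ends with single ';': True
Full parse: FAILS (extra content after tree at pos 9)
Valid: False

Answer: no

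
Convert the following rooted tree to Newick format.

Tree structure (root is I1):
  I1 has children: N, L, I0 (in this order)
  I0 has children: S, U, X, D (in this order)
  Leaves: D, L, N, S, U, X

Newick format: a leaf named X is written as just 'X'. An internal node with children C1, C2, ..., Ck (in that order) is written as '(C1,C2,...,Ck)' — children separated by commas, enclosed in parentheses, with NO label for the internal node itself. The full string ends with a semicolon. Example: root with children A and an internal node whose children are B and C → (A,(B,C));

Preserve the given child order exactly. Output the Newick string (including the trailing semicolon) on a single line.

Answer: (N,L,(S,U,X,D));

Derivation:
internal I1 with children ['N', 'L', 'I0']
  leaf 'N' → 'N'
  leaf 'L' → 'L'
  internal I0 with children ['S', 'U', 'X', 'D']
    leaf 'S' → 'S'
    leaf 'U' → 'U'
    leaf 'X' → 'X'
    leaf 'D' → 'D'
  → '(S,U,X,D)'
→ '(N,L,(S,U,X,D))'
Final: (N,L,(S,U,X,D));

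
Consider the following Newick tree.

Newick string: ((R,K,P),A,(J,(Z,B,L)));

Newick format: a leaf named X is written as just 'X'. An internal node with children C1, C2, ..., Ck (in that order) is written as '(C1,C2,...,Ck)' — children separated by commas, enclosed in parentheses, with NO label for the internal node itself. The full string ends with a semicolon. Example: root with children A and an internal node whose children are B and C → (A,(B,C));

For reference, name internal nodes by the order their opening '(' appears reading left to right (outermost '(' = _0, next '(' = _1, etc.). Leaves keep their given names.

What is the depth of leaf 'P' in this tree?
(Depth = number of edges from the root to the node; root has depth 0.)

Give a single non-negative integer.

Answer: 2

Derivation:
Newick: ((R,K,P),A,(J,(Z,B,L)));
Naming internals by '(' encounter order: outermost '(' = _0, next = _1, ...
Query node: P
Path from root: _0 -> _1 -> P
Depth of P: 2 (number of edges from root)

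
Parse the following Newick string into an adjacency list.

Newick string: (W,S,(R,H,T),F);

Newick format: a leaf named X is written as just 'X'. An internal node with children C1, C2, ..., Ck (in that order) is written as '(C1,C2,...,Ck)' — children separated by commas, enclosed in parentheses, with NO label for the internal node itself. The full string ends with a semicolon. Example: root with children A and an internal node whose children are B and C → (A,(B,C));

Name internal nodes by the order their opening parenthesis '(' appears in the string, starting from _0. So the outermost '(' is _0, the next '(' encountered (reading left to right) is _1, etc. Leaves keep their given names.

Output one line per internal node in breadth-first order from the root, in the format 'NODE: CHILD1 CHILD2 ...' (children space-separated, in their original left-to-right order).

Input: (W,S,(R,H,T),F);
Scanning left-to-right, naming '(' by encounter order:
  pos 0: '(' -> open internal node _0 (depth 1)
  pos 5: '(' -> open internal node _1 (depth 2)
  pos 11: ')' -> close internal node _1 (now at depth 1)
  pos 14: ')' -> close internal node _0 (now at depth 0)
Total internal nodes: 2
BFS adjacency from root:
  _0: W S _1 F
  _1: R H T

Answer: _0: W S _1 F
_1: R H T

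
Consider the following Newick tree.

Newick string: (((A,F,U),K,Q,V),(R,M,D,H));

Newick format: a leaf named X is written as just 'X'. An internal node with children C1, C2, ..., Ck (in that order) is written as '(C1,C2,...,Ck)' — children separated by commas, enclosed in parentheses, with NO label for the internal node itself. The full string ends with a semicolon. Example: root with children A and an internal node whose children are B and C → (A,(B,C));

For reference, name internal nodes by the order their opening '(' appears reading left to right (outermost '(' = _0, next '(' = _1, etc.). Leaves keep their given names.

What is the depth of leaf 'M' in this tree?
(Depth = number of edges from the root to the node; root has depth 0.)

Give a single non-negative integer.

Answer: 2

Derivation:
Newick: (((A,F,U),K,Q,V),(R,M,D,H));
Naming internals by '(' encounter order: outermost '(' = _0, next = _1, ...
Query node: M
Path from root: _0 -> _3 -> M
Depth of M: 2 (number of edges from root)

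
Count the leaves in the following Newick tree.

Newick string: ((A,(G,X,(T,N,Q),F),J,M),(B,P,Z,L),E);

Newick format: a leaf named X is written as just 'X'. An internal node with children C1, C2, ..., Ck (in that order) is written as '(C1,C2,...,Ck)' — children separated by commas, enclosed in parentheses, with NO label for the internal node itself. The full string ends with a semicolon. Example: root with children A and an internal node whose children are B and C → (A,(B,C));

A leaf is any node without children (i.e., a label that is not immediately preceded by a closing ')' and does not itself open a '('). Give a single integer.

Newick: ((A,(G,X,(T,N,Q),F),J,M),(B,P,Z,L),E);
Scan left-to-right; a leaf is any maximal label run not followed by '(':
  pos 2: leaf 'A' → count = 1
  pos 5: leaf 'G' → count = 2
  pos 7: leaf 'X' → count = 3
  pos 10: leaf 'T' → count = 4
  pos 12: leaf 'N' → count = 5
  pos 14: leaf 'Q' → count = 6
  pos 17: leaf 'F' → count = 7
  pos 20: leaf 'J' → count = 8
  pos 22: leaf 'M' → count = 9
  pos 26: leaf 'B' → count = 10
  pos 28: leaf 'P' → count = 11
  pos 30: leaf 'Z' → count = 12
  pos 32: leaf 'L' → count = 13
  pos 35: leaf 'E' → count = 14
Total leaves: 14

Answer: 14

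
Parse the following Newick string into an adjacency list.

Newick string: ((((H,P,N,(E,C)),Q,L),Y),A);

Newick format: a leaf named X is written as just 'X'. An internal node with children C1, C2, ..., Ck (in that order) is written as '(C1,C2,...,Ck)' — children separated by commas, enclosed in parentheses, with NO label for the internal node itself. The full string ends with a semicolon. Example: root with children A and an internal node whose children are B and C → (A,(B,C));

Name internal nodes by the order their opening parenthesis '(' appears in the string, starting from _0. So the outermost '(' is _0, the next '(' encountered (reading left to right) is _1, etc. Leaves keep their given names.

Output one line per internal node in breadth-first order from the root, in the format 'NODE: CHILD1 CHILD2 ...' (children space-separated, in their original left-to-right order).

Answer: _0: _1 A
_1: _2 Y
_2: _3 Q L
_3: H P N _4
_4: E C

Derivation:
Input: ((((H,P,N,(E,C)),Q,L),Y),A);
Scanning left-to-right, naming '(' by encounter order:
  pos 0: '(' -> open internal node _0 (depth 1)
  pos 1: '(' -> open internal node _1 (depth 2)
  pos 2: '(' -> open internal node _2 (depth 3)
  pos 3: '(' -> open internal node _3 (depth 4)
  pos 10: '(' -> open internal node _4 (depth 5)
  pos 14: ')' -> close internal node _4 (now at depth 4)
  pos 15: ')' -> close internal node _3 (now at depth 3)
  pos 20: ')' -> close internal node _2 (now at depth 2)
  pos 23: ')' -> close internal node _1 (now at depth 1)
  pos 26: ')' -> close internal node _0 (now at depth 0)
Total internal nodes: 5
BFS adjacency from root:
  _0: _1 A
  _1: _2 Y
  _2: _3 Q L
  _3: H P N _4
  _4: E C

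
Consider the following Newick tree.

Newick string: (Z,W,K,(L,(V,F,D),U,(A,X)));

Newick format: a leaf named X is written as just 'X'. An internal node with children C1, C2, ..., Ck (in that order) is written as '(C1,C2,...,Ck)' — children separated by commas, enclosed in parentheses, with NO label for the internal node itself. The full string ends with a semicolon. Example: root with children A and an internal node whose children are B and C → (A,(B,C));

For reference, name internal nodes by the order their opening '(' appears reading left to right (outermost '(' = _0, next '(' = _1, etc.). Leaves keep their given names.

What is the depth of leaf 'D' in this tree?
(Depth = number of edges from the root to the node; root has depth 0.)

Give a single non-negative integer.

Answer: 3

Derivation:
Newick: (Z,W,K,(L,(V,F,D),U,(A,X)));
Naming internals by '(' encounter order: outermost '(' = _0, next = _1, ...
Query node: D
Path from root: _0 -> _1 -> _2 -> D
Depth of D: 3 (number of edges from root)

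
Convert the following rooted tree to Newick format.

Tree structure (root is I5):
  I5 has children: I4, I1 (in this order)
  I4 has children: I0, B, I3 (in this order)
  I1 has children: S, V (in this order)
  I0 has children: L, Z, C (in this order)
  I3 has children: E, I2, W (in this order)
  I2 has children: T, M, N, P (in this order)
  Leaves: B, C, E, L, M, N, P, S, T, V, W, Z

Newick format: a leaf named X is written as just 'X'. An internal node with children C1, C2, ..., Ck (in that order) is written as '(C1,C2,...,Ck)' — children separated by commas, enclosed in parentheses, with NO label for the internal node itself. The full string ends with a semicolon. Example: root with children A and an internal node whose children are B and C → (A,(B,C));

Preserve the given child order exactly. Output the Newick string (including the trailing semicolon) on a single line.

Answer: (((L,Z,C),B,(E,(T,M,N,P),W)),(S,V));

Derivation:
internal I5 with children ['I4', 'I1']
  internal I4 with children ['I0', 'B', 'I3']
    internal I0 with children ['L', 'Z', 'C']
      leaf 'L' → 'L'
      leaf 'Z' → 'Z'
      leaf 'C' → 'C'
    → '(L,Z,C)'
    leaf 'B' → 'B'
    internal I3 with children ['E', 'I2', 'W']
      leaf 'E' → 'E'
      internal I2 with children ['T', 'M', 'N', 'P']
        leaf 'T' → 'T'
        leaf 'M' → 'M'
        leaf 'N' → 'N'
        leaf 'P' → 'P'
      → '(T,M,N,P)'
      leaf 'W' → 'W'
    → '(E,(T,M,N,P),W)'
  → '((L,Z,C),B,(E,(T,M,N,P),W))'
  internal I1 with children ['S', 'V']
    leaf 'S' → 'S'
    leaf 'V' → 'V'
  → '(S,V)'
→ '(((L,Z,C),B,(E,(T,M,N,P),W)),(S,V))'
Final: (((L,Z,C),B,(E,(T,M,N,P),W)),(S,V));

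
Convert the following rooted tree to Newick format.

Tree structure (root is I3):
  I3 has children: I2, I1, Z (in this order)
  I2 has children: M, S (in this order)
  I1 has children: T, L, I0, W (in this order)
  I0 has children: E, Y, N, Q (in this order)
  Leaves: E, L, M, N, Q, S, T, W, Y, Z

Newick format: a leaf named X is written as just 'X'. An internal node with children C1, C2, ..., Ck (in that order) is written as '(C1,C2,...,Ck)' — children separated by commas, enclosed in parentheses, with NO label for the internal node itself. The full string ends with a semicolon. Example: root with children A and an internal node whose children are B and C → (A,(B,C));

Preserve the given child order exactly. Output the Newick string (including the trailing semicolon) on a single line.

internal I3 with children ['I2', 'I1', 'Z']
  internal I2 with children ['M', 'S']
    leaf 'M' → 'M'
    leaf 'S' → 'S'
  → '(M,S)'
  internal I1 with children ['T', 'L', 'I0', 'W']
    leaf 'T' → 'T'
    leaf 'L' → 'L'
    internal I0 with children ['E', 'Y', 'N', 'Q']
      leaf 'E' → 'E'
      leaf 'Y' → 'Y'
      leaf 'N' → 'N'
      leaf 'Q' → 'Q'
    → '(E,Y,N,Q)'
    leaf 'W' → 'W'
  → '(T,L,(E,Y,N,Q),W)'
  leaf 'Z' → 'Z'
→ '((M,S),(T,L,(E,Y,N,Q),W),Z)'
Final: ((M,S),(T,L,(E,Y,N,Q),W),Z);

Answer: ((M,S),(T,L,(E,Y,N,Q),W),Z);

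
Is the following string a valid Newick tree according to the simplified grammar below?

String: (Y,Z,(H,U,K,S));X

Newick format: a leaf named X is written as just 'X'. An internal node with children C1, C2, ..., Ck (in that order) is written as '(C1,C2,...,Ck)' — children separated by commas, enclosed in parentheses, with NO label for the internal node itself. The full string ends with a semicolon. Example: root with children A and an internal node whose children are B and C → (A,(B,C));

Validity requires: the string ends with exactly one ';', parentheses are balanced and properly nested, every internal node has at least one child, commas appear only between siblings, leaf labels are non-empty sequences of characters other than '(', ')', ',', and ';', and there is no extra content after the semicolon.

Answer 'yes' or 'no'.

Input: (Y,Z,(H,U,K,S));X
Paren balance: 2 '(' vs 2 ')' OK
Ends with single ';': False
Full parse: FAILS (must end with ;)
Valid: False

Answer: no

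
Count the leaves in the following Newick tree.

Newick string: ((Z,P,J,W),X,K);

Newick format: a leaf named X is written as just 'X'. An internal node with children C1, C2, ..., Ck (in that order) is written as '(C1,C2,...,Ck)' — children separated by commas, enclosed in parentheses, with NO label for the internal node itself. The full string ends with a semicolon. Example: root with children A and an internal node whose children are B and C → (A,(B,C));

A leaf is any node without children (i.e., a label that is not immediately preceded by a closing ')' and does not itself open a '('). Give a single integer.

Newick: ((Z,P,J,W),X,K);
Scan left-to-right; a leaf is any maximal label run not followed by '(':
  pos 2: leaf 'Z' → count = 1
  pos 4: leaf 'P' → count = 2
  pos 6: leaf 'J' → count = 3
  pos 8: leaf 'W' → count = 4
  pos 11: leaf 'X' → count = 5
  pos 13: leaf 'K' → count = 6
Total leaves: 6

Answer: 6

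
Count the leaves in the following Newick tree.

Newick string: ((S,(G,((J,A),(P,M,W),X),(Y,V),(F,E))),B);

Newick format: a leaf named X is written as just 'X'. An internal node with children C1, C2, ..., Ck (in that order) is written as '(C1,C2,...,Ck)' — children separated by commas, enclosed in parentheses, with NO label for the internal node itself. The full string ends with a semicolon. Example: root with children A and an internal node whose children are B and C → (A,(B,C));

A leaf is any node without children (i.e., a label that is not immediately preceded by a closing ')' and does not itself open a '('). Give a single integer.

Newick: ((S,(G,((J,A),(P,M,W),X),(Y,V),(F,E))),B);
Scan left-to-right; a leaf is any maximal label run not followed by '(':
  pos 2: leaf 'S' → count = 1
  pos 5: leaf 'G' → count = 2
  pos 9: leaf 'J' → count = 3
  pos 11: leaf 'A' → count = 4
  pos 15: leaf 'P' → count = 5
  pos 17: leaf 'M' → count = 6
  pos 19: leaf 'W' → count = 7
  pos 22: leaf 'X' → count = 8
  pos 26: leaf 'Y' → count = 9
  pos 28: leaf 'V' → count = 10
  pos 32: leaf 'F' → count = 11
  pos 34: leaf 'E' → count = 12
  pos 39: leaf 'B' → count = 13
Total leaves: 13

Answer: 13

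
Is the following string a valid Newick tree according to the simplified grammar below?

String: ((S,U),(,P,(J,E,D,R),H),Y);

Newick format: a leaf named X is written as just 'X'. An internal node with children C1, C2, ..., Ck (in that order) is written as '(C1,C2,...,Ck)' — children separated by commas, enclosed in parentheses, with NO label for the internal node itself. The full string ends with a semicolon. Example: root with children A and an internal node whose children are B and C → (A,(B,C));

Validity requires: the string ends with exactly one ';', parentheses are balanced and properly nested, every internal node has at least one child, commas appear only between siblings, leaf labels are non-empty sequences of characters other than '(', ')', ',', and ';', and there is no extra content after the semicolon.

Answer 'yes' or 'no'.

Input: ((S,U),(,P,(J,E,D,R),H),Y);
Paren balance: 4 '(' vs 4 ')' OK
Ends with single ';': True
Full parse: FAILS (empty leaf label at pos 8)
Valid: False

Answer: no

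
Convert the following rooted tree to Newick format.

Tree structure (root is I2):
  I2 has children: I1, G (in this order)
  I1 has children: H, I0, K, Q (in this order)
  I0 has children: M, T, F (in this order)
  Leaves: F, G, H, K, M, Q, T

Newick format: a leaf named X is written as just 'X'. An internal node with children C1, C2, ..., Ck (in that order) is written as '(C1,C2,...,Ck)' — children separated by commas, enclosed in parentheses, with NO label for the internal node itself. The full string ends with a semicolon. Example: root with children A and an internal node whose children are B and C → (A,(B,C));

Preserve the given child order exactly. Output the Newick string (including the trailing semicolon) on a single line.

internal I2 with children ['I1', 'G']
  internal I1 with children ['H', 'I0', 'K', 'Q']
    leaf 'H' → 'H'
    internal I0 with children ['M', 'T', 'F']
      leaf 'M' → 'M'
      leaf 'T' → 'T'
      leaf 'F' → 'F'
    → '(M,T,F)'
    leaf 'K' → 'K'
    leaf 'Q' → 'Q'
  → '(H,(M,T,F),K,Q)'
  leaf 'G' → 'G'
→ '((H,(M,T,F),K,Q),G)'
Final: ((H,(M,T,F),K,Q),G);

Answer: ((H,(M,T,F),K,Q),G);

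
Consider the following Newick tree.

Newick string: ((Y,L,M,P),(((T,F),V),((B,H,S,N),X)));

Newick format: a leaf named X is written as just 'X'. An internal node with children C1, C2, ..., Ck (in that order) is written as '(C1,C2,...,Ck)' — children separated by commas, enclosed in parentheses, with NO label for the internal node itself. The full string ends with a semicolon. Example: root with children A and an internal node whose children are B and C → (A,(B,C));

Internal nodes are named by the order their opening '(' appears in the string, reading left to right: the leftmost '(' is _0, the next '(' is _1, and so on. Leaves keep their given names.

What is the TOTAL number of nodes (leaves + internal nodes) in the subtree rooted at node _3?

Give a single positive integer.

Answer: 5

Derivation:
Newick: ((Y,L,M,P),(((T,F),V),((B,H,S,N),X)));
Locate _3: it is the '(' at position 12 (the 4th '(' reading left to right).
Query: subtree rooted at _3
_3: subtree_size = 1 + 4
  _4: subtree_size = 1 + 2
    T: subtree_size = 1 + 0
    F: subtree_size = 1 + 0
  V: subtree_size = 1 + 0
Total subtree size of _3: 5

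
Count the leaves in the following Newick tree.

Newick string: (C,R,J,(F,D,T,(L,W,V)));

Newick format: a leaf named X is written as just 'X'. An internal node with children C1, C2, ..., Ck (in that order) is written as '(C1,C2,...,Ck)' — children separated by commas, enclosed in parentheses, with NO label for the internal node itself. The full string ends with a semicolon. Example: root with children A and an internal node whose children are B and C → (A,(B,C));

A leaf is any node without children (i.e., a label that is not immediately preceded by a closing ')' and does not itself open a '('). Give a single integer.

Answer: 9

Derivation:
Newick: (C,R,J,(F,D,T,(L,W,V)));
Scan left-to-right; a leaf is any maximal label run not followed by '(':
  pos 1: leaf 'C' → count = 1
  pos 3: leaf 'R' → count = 2
  pos 5: leaf 'J' → count = 3
  pos 8: leaf 'F' → count = 4
  pos 10: leaf 'D' → count = 5
  pos 12: leaf 'T' → count = 6
  pos 15: leaf 'L' → count = 7
  pos 17: leaf 'W' → count = 8
  pos 19: leaf 'V' → count = 9
Total leaves: 9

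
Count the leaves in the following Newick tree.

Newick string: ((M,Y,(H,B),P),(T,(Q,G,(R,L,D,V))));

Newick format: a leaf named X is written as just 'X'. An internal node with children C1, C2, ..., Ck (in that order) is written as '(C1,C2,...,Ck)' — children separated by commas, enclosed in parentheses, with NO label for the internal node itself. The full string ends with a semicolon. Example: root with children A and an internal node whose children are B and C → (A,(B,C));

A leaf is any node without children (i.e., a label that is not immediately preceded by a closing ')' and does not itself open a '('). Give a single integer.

Newick: ((M,Y,(H,B),P),(T,(Q,G,(R,L,D,V))));
Scan left-to-right; a leaf is any maximal label run not followed by '(':
  pos 2: leaf 'M' → count = 1
  pos 4: leaf 'Y' → count = 2
  pos 7: leaf 'H' → count = 3
  pos 9: leaf 'B' → count = 4
  pos 12: leaf 'P' → count = 5
  pos 16: leaf 'T' → count = 6
  pos 19: leaf 'Q' → count = 7
  pos 21: leaf 'G' → count = 8
  pos 24: leaf 'R' → count = 9
  pos 26: leaf 'L' → count = 10
  pos 28: leaf 'D' → count = 11
  pos 30: leaf 'V' → count = 12
Total leaves: 12

Answer: 12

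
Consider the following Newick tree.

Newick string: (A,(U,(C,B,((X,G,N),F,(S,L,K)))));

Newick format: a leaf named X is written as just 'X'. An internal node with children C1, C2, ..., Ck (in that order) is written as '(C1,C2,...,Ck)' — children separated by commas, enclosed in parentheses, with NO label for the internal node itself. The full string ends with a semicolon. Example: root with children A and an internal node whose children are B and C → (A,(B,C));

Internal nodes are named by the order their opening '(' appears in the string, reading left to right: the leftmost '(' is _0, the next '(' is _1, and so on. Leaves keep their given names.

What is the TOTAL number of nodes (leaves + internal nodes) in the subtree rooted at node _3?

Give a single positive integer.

Newick: (A,(U,(C,B,((X,G,N),F,(S,L,K)))));
Locate _3: it is the '(' at position 11 (the 4th '(' reading left to right).
Query: subtree rooted at _3
_3: subtree_size = 1 + 9
  _4: subtree_size = 1 + 3
    X: subtree_size = 1 + 0
    G: subtree_size = 1 + 0
    N: subtree_size = 1 + 0
  F: subtree_size = 1 + 0
  _5: subtree_size = 1 + 3
    S: subtree_size = 1 + 0
    L: subtree_size = 1 + 0
    K: subtree_size = 1 + 0
Total subtree size of _3: 10

Answer: 10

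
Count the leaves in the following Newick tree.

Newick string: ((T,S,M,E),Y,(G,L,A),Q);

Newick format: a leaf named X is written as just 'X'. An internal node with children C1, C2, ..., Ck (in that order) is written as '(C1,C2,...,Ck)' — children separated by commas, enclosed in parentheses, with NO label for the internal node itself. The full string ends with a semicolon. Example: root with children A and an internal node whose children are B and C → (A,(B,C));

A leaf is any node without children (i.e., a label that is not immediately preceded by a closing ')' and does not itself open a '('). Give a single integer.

Answer: 9

Derivation:
Newick: ((T,S,M,E),Y,(G,L,A),Q);
Scan left-to-right; a leaf is any maximal label run not followed by '(':
  pos 2: leaf 'T' → count = 1
  pos 4: leaf 'S' → count = 2
  pos 6: leaf 'M' → count = 3
  pos 8: leaf 'E' → count = 4
  pos 11: leaf 'Y' → count = 5
  pos 14: leaf 'G' → count = 6
  pos 16: leaf 'L' → count = 7
  pos 18: leaf 'A' → count = 8
  pos 21: leaf 'Q' → count = 9
Total leaves: 9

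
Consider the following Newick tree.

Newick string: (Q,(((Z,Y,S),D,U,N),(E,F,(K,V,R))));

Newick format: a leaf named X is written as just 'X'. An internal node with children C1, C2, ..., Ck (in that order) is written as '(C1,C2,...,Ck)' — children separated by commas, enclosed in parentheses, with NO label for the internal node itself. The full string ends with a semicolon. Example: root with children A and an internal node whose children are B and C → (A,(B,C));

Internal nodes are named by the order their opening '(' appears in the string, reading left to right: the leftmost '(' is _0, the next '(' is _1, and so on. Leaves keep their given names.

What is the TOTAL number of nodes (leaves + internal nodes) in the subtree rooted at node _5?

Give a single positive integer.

Newick: (Q,(((Z,Y,S),D,U,N),(E,F,(K,V,R))));
Locate _5: it is the '(' at position 25 (the 6th '(' reading left to right).
Query: subtree rooted at _5
_5: subtree_size = 1 + 3
  K: subtree_size = 1 + 0
  V: subtree_size = 1 + 0
  R: subtree_size = 1 + 0
Total subtree size of _5: 4

Answer: 4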